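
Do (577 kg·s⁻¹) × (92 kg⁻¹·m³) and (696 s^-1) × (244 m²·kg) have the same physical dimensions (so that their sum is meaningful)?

Work out the base dimensions of each:
  (577 kg·s⁻¹) × (92 kg⁻¹·m³):  [kg·s⁻¹] · [kg⁻¹·m³] = m³·s⁻¹
  (696 s^-1) × (244 m²·kg):  [s⁻¹] · [kg·m²] = kg·m²·s⁻¹
m³·s⁻¹ ≠ kg·m²·s⁻¹, so they cannot be added.

No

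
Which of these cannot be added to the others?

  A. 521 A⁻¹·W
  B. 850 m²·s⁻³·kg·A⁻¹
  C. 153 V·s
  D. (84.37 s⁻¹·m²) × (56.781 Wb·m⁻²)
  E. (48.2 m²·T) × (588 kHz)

Expand each in SI base units:
  A. W·A⁻¹ = J·s⁻¹·A⁻¹ = kg·m²·s⁻³·A⁻¹
  B. kg·m²·s⁻³·A⁻¹
  C. V·s = J·C⁻¹·s = kg·m²·s⁻²·A⁻¹
  D. [m²·s⁻¹] · [kg·s⁻²·A⁻¹] = kg·m²·s⁻³·A⁻¹
  E. [kg·m²·s⁻²·A⁻¹] · [s⁻¹] = kg·m²·s⁻³·A⁻¹
All reduce to kg·m²·s⁻³·A⁻¹ except C., which is kg·m²·s⁻²·A⁻¹.

C.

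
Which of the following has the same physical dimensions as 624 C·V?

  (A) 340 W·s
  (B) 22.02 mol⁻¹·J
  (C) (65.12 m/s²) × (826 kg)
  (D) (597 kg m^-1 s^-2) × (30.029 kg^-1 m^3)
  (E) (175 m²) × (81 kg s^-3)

Reference: C·V = s·A·J·C⁻¹ = kg·m²·s⁻².
Each option:
  (A) W·s = J·s⁻¹·s = kg·m²·s⁻²  ← same
  (B) J·mol⁻¹ = N·m·mol⁻¹ = kg·m²·s⁻²·mol⁻¹
  (C) [m·s⁻²] · [kg] = kg·m·s⁻²
  (D) [kg·m⁻¹·s⁻²] · [kg⁻¹·m³] = m²·s⁻²
  (E) [m²] · [kg·s⁻³] = kg·m²·s⁻³
Only (A) matches kg·m²·s⁻².

(A)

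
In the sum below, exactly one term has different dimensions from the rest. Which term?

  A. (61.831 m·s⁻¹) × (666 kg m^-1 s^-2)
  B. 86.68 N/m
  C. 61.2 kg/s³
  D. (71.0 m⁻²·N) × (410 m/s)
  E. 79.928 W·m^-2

B.

In SI base units:
  A. [m·s⁻¹] · [kg·m⁻¹·s⁻²] = kg·s⁻³
  B. N·m⁻¹ = kg·m·s⁻²·m⁻¹ = kg·s⁻²
  C. kg·s⁻³
  D. [kg·m⁻¹·s⁻²] · [m·s⁻¹] = kg·s⁻³
  E. W·m⁻² = J·s⁻¹·m⁻² = kg·s⁻³
All reduce to kg·s⁻³ except B., which is kg·s⁻².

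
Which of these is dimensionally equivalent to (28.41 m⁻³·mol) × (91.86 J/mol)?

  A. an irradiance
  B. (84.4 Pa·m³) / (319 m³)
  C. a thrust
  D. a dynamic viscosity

B.

Reference: [m⁻³·mol] · [kg·m²·s⁻²·mol⁻¹] = kg·m⁻¹·s⁻².
Each option:
  A. [irradiance] = kg·s⁻³
  B. [kg·m²·s⁻²] / [m³] = kg·m⁻¹·s⁻²  ← same
  C. [thrust] = kg·m·s⁻²
  D. [dynamic viscosity] = kg·m⁻¹·s⁻¹
Only B. matches kg·m⁻¹·s⁻².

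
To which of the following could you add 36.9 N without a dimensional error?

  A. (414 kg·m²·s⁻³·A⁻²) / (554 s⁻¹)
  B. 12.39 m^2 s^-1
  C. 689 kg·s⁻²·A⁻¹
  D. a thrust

Reference: N = kg·m·s⁻².
Each option:
  A. [kg·m²·s⁻³·A⁻²] / [s⁻¹] = kg·m²·s⁻²·A⁻²
  B. m²·s⁻¹
  C. kg·s⁻²·A⁻¹
  D. [thrust] = kg·m·s⁻²  ← same
Only D. matches kg·m·s⁻².

D.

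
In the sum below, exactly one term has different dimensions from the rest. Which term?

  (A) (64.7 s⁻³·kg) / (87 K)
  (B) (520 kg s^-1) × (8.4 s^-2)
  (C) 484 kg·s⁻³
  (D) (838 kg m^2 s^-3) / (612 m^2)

Work out the base dimensions of each:
  (A) [kg·s⁻³] / [K] = kg·s⁻³·K⁻¹
  (B) [kg·s⁻¹] · [s⁻²] = kg·s⁻³
  (C) kg·s⁻³
  (D) [kg·m²·s⁻³] / [m²] = kg·s⁻³
All reduce to kg·s⁻³ except (A), which is kg·s⁻³·K⁻¹.

(A)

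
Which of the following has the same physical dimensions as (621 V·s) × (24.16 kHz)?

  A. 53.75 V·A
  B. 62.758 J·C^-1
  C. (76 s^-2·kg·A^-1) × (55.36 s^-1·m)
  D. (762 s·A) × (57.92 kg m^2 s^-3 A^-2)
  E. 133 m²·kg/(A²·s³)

Reference: [kg·m²·s⁻²·A⁻¹] · [s⁻¹] = kg·m²·s⁻³·A⁻¹.
Each option:
  A. V·A = J·C⁻¹·A = kg·m²·s⁻³
  B. J·C⁻¹ = N·m·(s·A)⁻¹ = kg·m²·s⁻³·A⁻¹  ← same
  C. [kg·s⁻²·A⁻¹] · [m·s⁻¹] = kg·m·s⁻³·A⁻¹
  D. [s·A] · [kg·m²·s⁻³·A⁻²] = kg·m²·s⁻²·A⁻¹
  E. kg·m²·s⁻³·A⁻²
Only B. matches kg·m²·s⁻³·A⁻¹.

B.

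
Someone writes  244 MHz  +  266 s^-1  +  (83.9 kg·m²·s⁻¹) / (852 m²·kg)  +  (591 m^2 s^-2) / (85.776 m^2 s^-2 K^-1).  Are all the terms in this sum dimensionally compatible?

Work out the base dimensions of each:
  244 MHz:  Hz = s⁻¹
  266 s^-1:  s⁻¹
  (83.9 kg·m²·s⁻¹) / (852 m²·kg):  [kg·m²·s⁻¹] / [kg·m²] = s⁻¹
  (591 m^2 s^-2) / (85.776 m^2 s^-2 K^-1):  [m²·s⁻²] / [m²·s⁻²·K⁻¹] = K
The terms do not share a single dimension (K vs s⁻¹).

No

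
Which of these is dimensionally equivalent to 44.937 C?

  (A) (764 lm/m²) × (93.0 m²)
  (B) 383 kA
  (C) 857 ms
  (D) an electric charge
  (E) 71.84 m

(D)

Reference: C = s·A.
Each option:
  (A) [m⁻²·cd] · [m²] = cd
  (B) A
  (C) s
  (D) [electric charge] = s·A  ← same
  (E) m
Only (D) matches s·A.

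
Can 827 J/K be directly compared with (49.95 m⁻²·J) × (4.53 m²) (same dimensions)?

In SI base units:
  827 J/K:  J·K⁻¹ = N·m·K⁻¹ = kg·m²·s⁻²·K⁻¹
  (49.95 m⁻²·J) × (4.53 m²):  [kg·s⁻²] · [m²] = kg·m²·s⁻²
kg·m²·s⁻²·K⁻¹ ≠ kg·m²·s⁻², so they cannot be added.

No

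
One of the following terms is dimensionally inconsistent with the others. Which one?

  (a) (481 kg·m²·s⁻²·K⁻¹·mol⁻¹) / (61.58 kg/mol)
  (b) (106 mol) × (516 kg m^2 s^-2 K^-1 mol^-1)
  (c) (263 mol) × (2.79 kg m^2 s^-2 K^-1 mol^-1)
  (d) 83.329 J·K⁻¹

(a)

Dimensions:
  (a) [kg·m²·s⁻²·K⁻¹·mol⁻¹] / [kg·mol⁻¹] = m²·s⁻²·K⁻¹
  (b) [mol] · [kg·m²·s⁻²·K⁻¹·mol⁻¹] = kg·m²·s⁻²·K⁻¹
  (c) [mol] · [kg·m²·s⁻²·K⁻¹·mol⁻¹] = kg·m²·s⁻²·K⁻¹
  (d) J·K⁻¹ = N·m·K⁻¹ = kg·m²·s⁻²·K⁻¹
All reduce to kg·m²·s⁻²·K⁻¹ except (a), which is m²·s⁻²·K⁻¹.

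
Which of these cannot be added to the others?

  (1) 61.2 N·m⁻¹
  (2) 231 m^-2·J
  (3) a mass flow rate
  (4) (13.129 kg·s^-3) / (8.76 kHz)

(3)

Reduce each to base SI dimensions:
  (1) N·m⁻¹ = kg·m·s⁻²·m⁻¹ = kg·s⁻²
  (2) J·m⁻² = N·m·m⁻² = kg·s⁻²
  (3) [mass flow rate] = kg·s⁻¹
  (4) [kg·s⁻³] / [s⁻¹] = kg·s⁻²
All reduce to kg·s⁻² except (3), which is kg·s⁻¹.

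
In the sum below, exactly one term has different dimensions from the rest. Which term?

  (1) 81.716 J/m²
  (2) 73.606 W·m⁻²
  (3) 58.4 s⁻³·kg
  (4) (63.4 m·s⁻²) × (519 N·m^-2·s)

(1)

Work out the base dimensions of each:
  (1) J·m⁻² = N·m·m⁻² = kg·s⁻²
  (2) W·m⁻² = J·s⁻¹·m⁻² = kg·s⁻³
  (3) kg·s⁻³
  (4) [m·s⁻²] · [kg·m⁻¹·s⁻¹] = kg·s⁻³
All reduce to kg·s⁻³ except (1), which is kg·s⁻².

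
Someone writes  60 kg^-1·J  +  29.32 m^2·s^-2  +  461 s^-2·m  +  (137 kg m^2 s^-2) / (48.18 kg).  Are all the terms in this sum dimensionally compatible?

Dimensions:
  60 kg^-1·J:  J·kg⁻¹ = N·m·kg⁻¹ = m²·s⁻²
  29.32 m^2·s^-2:  m²·s⁻²
  461 s^-2·m:  m·s⁻²
  (137 kg m^2 s^-2) / (48.18 kg):  [kg·m²·s⁻²] / [kg] = m²·s⁻²
The terms do not share a single dimension (m²·s⁻² vs m·s⁻²).

No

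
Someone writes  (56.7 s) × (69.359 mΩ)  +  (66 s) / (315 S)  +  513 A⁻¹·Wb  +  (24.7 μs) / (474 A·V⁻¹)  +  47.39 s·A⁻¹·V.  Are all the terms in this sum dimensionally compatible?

Yes

Reduce each to base SI dimensions:
  (56.7 s) × (69.359 mΩ):  [s] · [kg·m²·s⁻³·A⁻²] = kg·m²·s⁻²·A⁻²
  (66 s) / (315 S):  [s] / [kg⁻¹·m⁻²·s³·A²] = kg·m²·s⁻²·A⁻²
  513 A⁻¹·Wb:  Wb·A⁻¹ = V·s·A⁻¹ = kg·m²·s⁻²·A⁻²
  (24.7 μs) / (474 A·V⁻¹):  [s] / [kg⁻¹·m⁻²·s³·A²] = kg·m²·s⁻²·A⁻²
  47.39 s·A⁻¹·V:  V·s·A⁻¹ = J·C⁻¹·s·A⁻¹ = kg·m²·s⁻²·A⁻²
Every term reduces to kg·m²·s⁻²·A⁻².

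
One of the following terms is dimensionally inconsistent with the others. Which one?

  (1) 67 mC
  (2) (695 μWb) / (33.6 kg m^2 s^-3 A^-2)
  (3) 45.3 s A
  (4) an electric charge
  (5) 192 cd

(5)

Dimensions:
  (1) C = s·A
  (2) [kg·m²·s⁻²·A⁻¹] / [kg·m²·s⁻³·A⁻²] = s·A
  (3) s·A
  (4) [electric charge] = s·A
  (5) cd
All reduce to s·A except (5), which is cd.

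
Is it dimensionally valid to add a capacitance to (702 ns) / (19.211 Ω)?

Yes

In SI base units:
  a capacitance:  [capacitance] = kg⁻¹·m⁻²·s⁴·A²
  (702 ns) / (19.211 Ω):  [s] / [kg·m²·s⁻³·A⁻²] = kg⁻¹·m⁻²·s⁴·A²
Both are kg⁻¹·m⁻²·s⁴·A², so they have the same dimensions and can be added.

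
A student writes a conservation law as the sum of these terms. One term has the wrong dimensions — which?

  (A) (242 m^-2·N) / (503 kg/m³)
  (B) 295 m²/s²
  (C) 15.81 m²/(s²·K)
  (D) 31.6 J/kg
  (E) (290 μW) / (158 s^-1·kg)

Dimensions:
  (A) [kg·m⁻¹·s⁻²] / [kg·m⁻³] = m²·s⁻²
  (B) m²·s⁻²
  (C) m²·s⁻²·K⁻¹
  (D) J·kg⁻¹ = N·m·kg⁻¹ = m²·s⁻²
  (E) [kg·m²·s⁻³] / [kg·s⁻¹] = m²·s⁻²
All reduce to m²·s⁻² except (C), which is m²·s⁻²·K⁻¹.

(C)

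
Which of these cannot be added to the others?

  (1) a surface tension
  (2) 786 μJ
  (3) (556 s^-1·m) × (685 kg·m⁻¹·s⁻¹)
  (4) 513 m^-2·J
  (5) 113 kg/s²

Work out the base dimensions of each:
  (1) [surface tension] = kg·s⁻²
  (2) J = N·m = kg·m²·s⁻²
  (3) [m·s⁻¹] · [kg·m⁻¹·s⁻¹] = kg·s⁻²
  (4) J·m⁻² = N·m·m⁻² = kg·s⁻²
  (5) kg·s⁻²
All reduce to kg·s⁻² except (2), which is kg·m²·s⁻².

(2)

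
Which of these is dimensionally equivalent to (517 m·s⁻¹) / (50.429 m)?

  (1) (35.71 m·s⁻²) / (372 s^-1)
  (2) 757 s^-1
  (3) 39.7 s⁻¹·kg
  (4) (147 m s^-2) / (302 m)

Reference: [m·s⁻¹] / [m] = s⁻¹.
Each option:
  (1) [m·s⁻²] / [s⁻¹] = m·s⁻¹
  (2) s⁻¹  ← same
  (3) kg·s⁻¹
  (4) [m·s⁻²] / [m] = s⁻²
Only (2) matches s⁻¹.

(2)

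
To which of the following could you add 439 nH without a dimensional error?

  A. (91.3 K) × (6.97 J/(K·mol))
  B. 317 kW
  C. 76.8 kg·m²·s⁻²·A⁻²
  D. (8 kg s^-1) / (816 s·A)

Reference: H = V·s·A⁻¹ = kg·m²·s⁻²·A⁻².
Each option:
  A. [K] · [kg·m²·s⁻²·K⁻¹·mol⁻¹] = kg·m²·s⁻²·mol⁻¹
  B. W = J·s⁻¹ = kg·m²·s⁻³
  C. kg·m²·s⁻²·A⁻²  ← same
  D. [kg·s⁻¹] / [s·A] = kg·s⁻²·A⁻¹
Only C. matches kg·m²·s⁻²·A⁻².

C.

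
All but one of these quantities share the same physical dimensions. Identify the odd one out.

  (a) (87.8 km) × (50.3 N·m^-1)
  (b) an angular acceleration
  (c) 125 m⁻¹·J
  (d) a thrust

(b)

Expand each in SI base units:
  (a) [m] · [kg·s⁻²] = kg·m·s⁻²
  (b) [angular acceleration] = s⁻²
  (c) J·m⁻¹ = N·m·m⁻¹ = kg·m·s⁻²
  (d) [thrust] = kg·m·s⁻²
All reduce to kg·m·s⁻² except (b), which is s⁻².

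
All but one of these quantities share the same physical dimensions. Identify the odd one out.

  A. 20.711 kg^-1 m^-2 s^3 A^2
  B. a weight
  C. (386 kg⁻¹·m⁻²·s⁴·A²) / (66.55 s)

Work out the base dimensions of each:
  A. kg⁻¹·m⁻²·s³·A²
  B. [weight] = kg·m·s⁻²
  C. [kg⁻¹·m⁻²·s⁴·A²] / [s] = kg⁻¹·m⁻²·s³·A²
All reduce to kg⁻¹·m⁻²·s³·A² except B., which is kg·m·s⁻².

B.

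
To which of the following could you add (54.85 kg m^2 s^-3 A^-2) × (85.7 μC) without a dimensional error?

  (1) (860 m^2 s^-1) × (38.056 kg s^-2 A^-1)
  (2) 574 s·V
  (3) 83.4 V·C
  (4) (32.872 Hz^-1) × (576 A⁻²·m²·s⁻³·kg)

Reference: [kg·m²·s⁻³·A⁻²] · [s·A] = kg·m²·s⁻²·A⁻¹.
Each option:
  (1) [m²·s⁻¹] · [kg·s⁻²·A⁻¹] = kg·m²·s⁻³·A⁻¹
  (2) V·s = J·C⁻¹·s = kg·m²·s⁻²·A⁻¹  ← same
  (3) C·V = s·A·J·C⁻¹ = kg·m²·s⁻²
  (4) [s] · [kg·m²·s⁻³·A⁻²] = kg·m²·s⁻²·A⁻²
Only (2) matches kg·m²·s⁻²·A⁻¹.

(2)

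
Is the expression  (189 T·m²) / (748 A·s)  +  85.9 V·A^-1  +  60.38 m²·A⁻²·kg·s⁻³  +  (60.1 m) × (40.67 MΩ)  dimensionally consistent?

Work out the base dimensions of each:
  (189 T·m²) / (748 A·s):  [kg·m²·s⁻²·A⁻¹] / [s·A] = kg·m²·s⁻³·A⁻²
  85.9 V·A^-1:  V·A⁻¹ = J·C⁻¹·A⁻¹ = kg·m²·s⁻³·A⁻²
  60.38 m²·A⁻²·kg·s⁻³:  kg·m²·s⁻³·A⁻²
  (60.1 m) × (40.67 MΩ):  [m] · [kg·m²·s⁻³·A⁻²] = kg·m³·s⁻³·A⁻²
The terms do not share a single dimension (kg·m²·s⁻³·A⁻² vs kg·m³·s⁻³·A⁻²).

No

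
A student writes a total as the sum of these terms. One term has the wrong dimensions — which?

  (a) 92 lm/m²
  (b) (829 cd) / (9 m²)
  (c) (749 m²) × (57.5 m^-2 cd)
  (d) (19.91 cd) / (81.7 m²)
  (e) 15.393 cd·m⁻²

Reduce each to base SI dimensions:
  (a) lm·m⁻² = cd·m⁻² = m⁻²·cd
  (b) [cd] / [m²] = m⁻²·cd
  (c) [m²] · [m⁻²·cd] = cd
  (d) [cd] / [m²] = m⁻²·cd
  (e) cd·m⁻² = m⁻²·cd
All reduce to m⁻²·cd except (c), which is cd.

(c)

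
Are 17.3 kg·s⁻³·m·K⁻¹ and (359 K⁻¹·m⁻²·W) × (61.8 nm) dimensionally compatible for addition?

Dimensions:
  17.3 kg·s⁻³·m·K⁻¹:  kg·m·s⁻³·K⁻¹
  (359 K⁻¹·m⁻²·W) × (61.8 nm):  [kg·s⁻³·K⁻¹] · [m] = kg·m·s⁻³·K⁻¹
Both are kg·m·s⁻³·K⁻¹, so they have the same dimensions and can be added.

Yes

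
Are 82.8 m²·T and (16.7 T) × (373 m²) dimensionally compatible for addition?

Yes

Reduce each to base SI dimensions:
  82.8 m²·T:  T·m² = Wb·m⁻²·m² = kg·m²·s⁻²·A⁻¹
  (16.7 T) × (373 m²):  [kg·s⁻²·A⁻¹] · [m²] = kg·m²·s⁻²·A⁻¹
Both are kg·m²·s⁻²·A⁻¹, so they have the same dimensions and can be added.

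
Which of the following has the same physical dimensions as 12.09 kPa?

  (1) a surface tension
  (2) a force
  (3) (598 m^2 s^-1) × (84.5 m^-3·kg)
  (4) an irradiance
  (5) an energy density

Reference: Pa = N·m⁻² = kg·m⁻¹·s⁻².
Each option:
  (1) [surface tension] = kg·s⁻²
  (2) [force] = kg·m·s⁻²
  (3) [m²·s⁻¹] · [kg·m⁻³] = kg·m⁻¹·s⁻¹
  (4) [irradiance] = kg·s⁻³
  (5) [energy density] = kg·m⁻¹·s⁻²  ← same
Only (5) matches kg·m⁻¹·s⁻².

(5)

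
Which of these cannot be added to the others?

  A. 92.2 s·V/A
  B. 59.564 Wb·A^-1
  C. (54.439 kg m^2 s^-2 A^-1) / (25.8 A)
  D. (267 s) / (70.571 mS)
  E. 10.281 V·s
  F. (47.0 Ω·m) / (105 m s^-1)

Work out the base dimensions of each:
  A. V·s·A⁻¹ = J·C⁻¹·s·A⁻¹ = kg·m²·s⁻²·A⁻²
  B. Wb·A⁻¹ = V·s·A⁻¹ = kg·m²·s⁻²·A⁻²
  C. [kg·m²·s⁻²·A⁻¹] / [A] = kg·m²·s⁻²·A⁻²
  D. [s] / [kg⁻¹·m⁻²·s³·A²] = kg·m²·s⁻²·A⁻²
  E. V·s = J·C⁻¹·s = kg·m²·s⁻²·A⁻¹
  F. [kg·m³·s⁻³·A⁻²] / [m·s⁻¹] = kg·m²·s⁻²·A⁻²
All reduce to kg·m²·s⁻²·A⁻² except E., which is kg·m²·s⁻²·A⁻¹.

E.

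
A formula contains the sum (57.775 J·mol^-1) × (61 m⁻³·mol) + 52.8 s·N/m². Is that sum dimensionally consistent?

No

Expand each in SI base units:
  (57.775 J·mol^-1) × (61 m⁻³·mol):  [kg·m²·s⁻²·mol⁻¹] · [m⁻³·mol] = kg·m⁻¹·s⁻²
  52.8 s·N/m²:  N·s·m⁻² = kg·m·s⁻²·s·m⁻² = kg·m⁻¹·s⁻¹
kg·m⁻¹·s⁻² ≠ kg·m⁻¹·s⁻¹, so they cannot be added.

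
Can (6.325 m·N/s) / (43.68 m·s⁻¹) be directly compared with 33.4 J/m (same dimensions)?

Dimensions:
  (6.325 m·N/s) / (43.68 m·s⁻¹):  [kg·m²·s⁻³] / [m·s⁻¹] = kg·m·s⁻²
  33.4 J/m:  J·m⁻¹ = N·m·m⁻¹ = kg·m·s⁻²
Both are kg·m·s⁻², so they have the same dimensions and can be added.

Yes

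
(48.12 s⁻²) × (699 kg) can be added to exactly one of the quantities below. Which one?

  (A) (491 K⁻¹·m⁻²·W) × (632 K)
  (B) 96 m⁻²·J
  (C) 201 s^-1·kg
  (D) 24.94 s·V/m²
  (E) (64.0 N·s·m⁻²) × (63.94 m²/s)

Reference: [s⁻²] · [kg] = kg·s⁻².
Each option:
  (A) [kg·s⁻³·K⁻¹] · [K] = kg·s⁻³
  (B) J·m⁻² = N·m·m⁻² = kg·s⁻²  ← same
  (C) kg·s⁻¹
  (D) V·s·m⁻² = J·C⁻¹·s·m⁻² = kg·s⁻²·A⁻¹
  (E) [kg·m⁻¹·s⁻¹] · [m²·s⁻¹] = kg·m·s⁻²
Only (B) matches kg·s⁻².

(B)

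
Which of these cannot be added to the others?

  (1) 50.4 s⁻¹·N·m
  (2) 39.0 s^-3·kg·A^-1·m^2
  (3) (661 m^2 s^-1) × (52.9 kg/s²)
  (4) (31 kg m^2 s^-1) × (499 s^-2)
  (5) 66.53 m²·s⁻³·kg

Work out the base dimensions of each:
  (1) N·m·s⁻¹ = kg·m·s⁻²·m·s⁻¹ = kg·m²·s⁻³
  (2) kg·m²·s⁻³·A⁻¹
  (3) [m²·s⁻¹] · [kg·s⁻²] = kg·m²·s⁻³
  (4) [kg·m²·s⁻¹] · [s⁻²] = kg·m²·s⁻³
  (5) kg·m²·s⁻³
All reduce to kg·m²·s⁻³ except (2), which is kg·m²·s⁻³·A⁻¹.

(2)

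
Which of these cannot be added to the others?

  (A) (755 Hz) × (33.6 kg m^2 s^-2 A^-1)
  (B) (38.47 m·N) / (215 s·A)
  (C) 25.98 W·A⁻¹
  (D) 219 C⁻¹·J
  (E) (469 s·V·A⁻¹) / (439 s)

(E)

Reduce each to base SI dimensions:
  (A) [s⁻¹] · [kg·m²·s⁻²·A⁻¹] = kg·m²·s⁻³·A⁻¹
  (B) [kg·m²·s⁻²] / [s·A] = kg·m²·s⁻³·A⁻¹
  (C) W·A⁻¹ = J·s⁻¹·A⁻¹ = kg·m²·s⁻³·A⁻¹
  (D) J·C⁻¹ = N·m·(s·A)⁻¹ = kg·m²·s⁻³·A⁻¹
  (E) [kg·m²·s⁻²·A⁻²] / [s] = kg·m²·s⁻³·A⁻²
All reduce to kg·m²·s⁻³·A⁻¹ except (E), which is kg·m²·s⁻³·A⁻².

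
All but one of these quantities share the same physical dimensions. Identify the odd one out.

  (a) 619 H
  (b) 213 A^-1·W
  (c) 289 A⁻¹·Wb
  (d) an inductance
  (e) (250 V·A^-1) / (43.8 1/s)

(b)

Work out the base dimensions of each:
  (a) H = V·s·A⁻¹ = kg·m²·s⁻²·A⁻²
  (b) W·A⁻¹ = J·s⁻¹·A⁻¹ = kg·m²·s⁻³·A⁻¹
  (c) Wb·A⁻¹ = V·s·A⁻¹ = kg·m²·s⁻²·A⁻²
  (d) [inductance] = kg·m²·s⁻²·A⁻²
  (e) [kg·m²·s⁻³·A⁻²] / [s⁻¹] = kg·m²·s⁻²·A⁻²
All reduce to kg·m²·s⁻²·A⁻² except (b), which is kg·m²·s⁻³·A⁻¹.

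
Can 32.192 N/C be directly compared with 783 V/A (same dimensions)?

No

Dimensions:
  32.192 N/C:  N·C⁻¹ = kg·m·s⁻²·(s·A)⁻¹ = kg·m·s⁻³·A⁻¹
  783 V/A:  V·A⁻¹ = J·C⁻¹·A⁻¹ = kg·m²·s⁻³·A⁻²
kg·m·s⁻³·A⁻¹ ≠ kg·m²·s⁻³·A⁻², so they cannot be added.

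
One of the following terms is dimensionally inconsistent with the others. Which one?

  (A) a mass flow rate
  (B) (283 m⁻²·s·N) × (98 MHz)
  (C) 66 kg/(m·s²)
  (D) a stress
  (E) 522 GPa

Dimensions:
  (A) [mass flow rate] = kg·s⁻¹
  (B) [kg·m⁻¹·s⁻¹] · [s⁻¹] = kg·m⁻¹·s⁻²
  (C) kg·m⁻¹·s⁻²
  (D) [stress] = kg·m⁻¹·s⁻²
  (E) Pa = N·m⁻² = kg·m⁻¹·s⁻²
All reduce to kg·m⁻¹·s⁻² except (A), which is kg·s⁻¹.

(A)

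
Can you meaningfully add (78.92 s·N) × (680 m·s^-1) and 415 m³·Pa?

Yes

Reduce each to base SI dimensions:
  (78.92 s·N) × (680 m·s^-1):  [kg·m·s⁻¹] · [m·s⁻¹] = kg·m²·s⁻²
  415 m³·Pa:  Pa·m³ = N·m⁻²·m³ = kg·m²·s⁻²
Both are kg·m²·s⁻², so they have the same dimensions and can be added.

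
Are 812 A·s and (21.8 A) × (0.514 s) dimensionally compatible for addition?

Dimensions:
  812 A·s:  A·s = s·A
  (21.8 A) × (0.514 s):  [A] · [s] = s·A
Both are s·A, so they have the same dimensions and can be added.

Yes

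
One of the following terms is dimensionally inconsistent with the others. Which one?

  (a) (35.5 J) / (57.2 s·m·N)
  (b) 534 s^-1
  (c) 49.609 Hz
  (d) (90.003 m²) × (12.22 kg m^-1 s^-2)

(d)

Expand each in SI base units:
  (a) [kg·m²·s⁻²] / [kg·m²·s⁻¹] = s⁻¹
  (b) s⁻¹
  (c) Hz = s⁻¹
  (d) [m²] · [kg·m⁻¹·s⁻²] = kg·m·s⁻²
All reduce to s⁻¹ except (d), which is kg·m·s⁻².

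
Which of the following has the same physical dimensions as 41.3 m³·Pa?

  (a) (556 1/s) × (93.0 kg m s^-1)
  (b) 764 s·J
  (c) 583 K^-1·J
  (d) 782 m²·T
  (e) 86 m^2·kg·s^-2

(e)

Reference: Pa·m³ = N·m⁻²·m³ = kg·m²·s⁻².
Each option:
  (a) [s⁻¹] · [kg·m·s⁻¹] = kg·m·s⁻²
  (b) J·s = N·m·s = kg·m²·s⁻¹
  (c) J·K⁻¹ = N·m·K⁻¹ = kg·m²·s⁻²·K⁻¹
  (d) T·m² = Wb·m⁻²·m² = kg·m²·s⁻²·A⁻¹
  (e) kg·m²·s⁻²  ← same
Only (e) matches kg·m²·s⁻².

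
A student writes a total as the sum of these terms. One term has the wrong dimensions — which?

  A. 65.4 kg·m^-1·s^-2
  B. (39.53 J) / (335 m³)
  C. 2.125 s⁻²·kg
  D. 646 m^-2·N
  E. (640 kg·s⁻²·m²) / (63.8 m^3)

Expand each in SI base units:
  A. kg·m⁻¹·s⁻²
  B. [kg·m²·s⁻²] / [m³] = kg·m⁻¹·s⁻²
  C. kg·s⁻²
  D. N·m⁻² = kg·m·s⁻²·m⁻² = kg·m⁻¹·s⁻²
  E. [kg·m²·s⁻²] / [m³] = kg·m⁻¹·s⁻²
All reduce to kg·m⁻¹·s⁻² except C., which is kg·s⁻².

C.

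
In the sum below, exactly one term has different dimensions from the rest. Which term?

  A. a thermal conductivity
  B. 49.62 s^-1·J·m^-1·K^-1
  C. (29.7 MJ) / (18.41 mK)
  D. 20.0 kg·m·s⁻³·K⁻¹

C.

Work out the base dimensions of each:
  A. [thermal conductivity] = kg·m·s⁻³·K⁻¹
  B. J·s⁻¹·m⁻¹·K⁻¹ = N·m·s⁻¹·m⁻¹·K⁻¹ = kg·m·s⁻³·K⁻¹
  C. [kg·m²·s⁻²] / [K] = kg·m²·s⁻²·K⁻¹
  D. kg·m·s⁻³·K⁻¹
All reduce to kg·m·s⁻³·K⁻¹ except C., which is kg·m²·s⁻²·K⁻¹.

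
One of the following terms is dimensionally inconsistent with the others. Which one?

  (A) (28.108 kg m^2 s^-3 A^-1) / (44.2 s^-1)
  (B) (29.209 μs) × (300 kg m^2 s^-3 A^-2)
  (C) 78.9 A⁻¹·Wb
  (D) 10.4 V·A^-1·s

(A)

Expand each in SI base units:
  (A) [kg·m²·s⁻³·A⁻¹] / [s⁻¹] = kg·m²·s⁻²·A⁻¹
  (B) [s] · [kg·m²·s⁻³·A⁻²] = kg·m²·s⁻²·A⁻²
  (C) Wb·A⁻¹ = V·s·A⁻¹ = kg·m²·s⁻²·A⁻²
  (D) V·s·A⁻¹ = J·C⁻¹·s·A⁻¹ = kg·m²·s⁻²·A⁻²
All reduce to kg·m²·s⁻²·A⁻² except (A), which is kg·m²·s⁻²·A⁻¹.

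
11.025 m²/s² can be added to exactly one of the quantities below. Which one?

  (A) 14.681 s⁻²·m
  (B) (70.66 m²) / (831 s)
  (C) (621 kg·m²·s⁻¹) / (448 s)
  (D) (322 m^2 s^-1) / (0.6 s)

(D)

Reference: m²·s⁻².
Each option:
  (A) m·s⁻²
  (B) [m²] / [s] = m²·s⁻¹
  (C) [kg·m²·s⁻¹] / [s] = kg·m²·s⁻²
  (D) [m²·s⁻¹] / [s] = m²·s⁻²  ← same
Only (D) matches m²·s⁻².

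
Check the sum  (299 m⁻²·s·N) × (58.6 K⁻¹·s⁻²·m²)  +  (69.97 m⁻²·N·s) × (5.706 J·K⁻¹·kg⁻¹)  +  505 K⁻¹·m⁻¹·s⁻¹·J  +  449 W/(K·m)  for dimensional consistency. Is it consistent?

Yes

Expand each in SI base units:
  (299 m⁻²·s·N) × (58.6 K⁻¹·s⁻²·m²):  [kg·m⁻¹·s⁻¹] · [m²·s⁻²·K⁻¹] = kg·m·s⁻³·K⁻¹
  (69.97 m⁻²·N·s) × (5.706 J·K⁻¹·kg⁻¹):  [kg·m⁻¹·s⁻¹] · [m²·s⁻²·K⁻¹] = kg·m·s⁻³·K⁻¹
  505 K⁻¹·m⁻¹·s⁻¹·J:  J·s⁻¹·m⁻¹·K⁻¹ = N·m·s⁻¹·m⁻¹·K⁻¹ = kg·m·s⁻³·K⁻¹
  449 W/(K·m):  W·m⁻¹·K⁻¹ = J·s⁻¹·m⁻¹·K⁻¹ = kg·m·s⁻³·K⁻¹
Every term reduces to kg·m·s⁻³·K⁻¹.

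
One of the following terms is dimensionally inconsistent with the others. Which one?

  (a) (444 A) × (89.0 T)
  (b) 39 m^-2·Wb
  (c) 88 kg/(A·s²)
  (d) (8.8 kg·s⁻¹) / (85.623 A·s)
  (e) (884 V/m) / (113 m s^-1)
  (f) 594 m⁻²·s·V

Work out the base dimensions of each:
  (a) [A] · [kg·s⁻²·A⁻¹] = kg·s⁻²
  (b) Wb·m⁻² = V·s·m⁻² = kg·s⁻²·A⁻¹
  (c) kg·s⁻²·A⁻¹
  (d) [kg·s⁻¹] / [s·A] = kg·s⁻²·A⁻¹
  (e) [kg·m·s⁻³·A⁻¹] / [m·s⁻¹] = kg·s⁻²·A⁻¹
  (f) V·s·m⁻² = J·C⁻¹·s·m⁻² = kg·s⁻²·A⁻¹
All reduce to kg·s⁻²·A⁻¹ except (a), which is kg·s⁻².

(a)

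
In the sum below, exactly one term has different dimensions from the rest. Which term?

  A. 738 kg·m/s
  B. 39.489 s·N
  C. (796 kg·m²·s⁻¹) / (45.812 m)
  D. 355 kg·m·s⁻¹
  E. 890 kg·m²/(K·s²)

Work out the base dimensions of each:
  A. kg·m·s⁻¹
  B. N·s = kg·m·s⁻²·s = kg·m·s⁻¹
  C. [kg·m²·s⁻¹] / [m] = kg·m·s⁻¹
  D. kg·m·s⁻¹
  E. kg·m²·s⁻²·K⁻¹
All reduce to kg·m·s⁻¹ except E., which is kg·m²·s⁻²·K⁻¹.

E.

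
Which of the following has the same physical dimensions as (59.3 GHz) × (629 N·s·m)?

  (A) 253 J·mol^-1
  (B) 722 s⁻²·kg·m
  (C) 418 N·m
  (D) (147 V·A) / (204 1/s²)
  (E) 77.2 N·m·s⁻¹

(C)

Reference: [s⁻¹] · [kg·m²·s⁻¹] = kg·m²·s⁻².
Each option:
  (A) J·mol⁻¹ = N·m·mol⁻¹ = kg·m²·s⁻²·mol⁻¹
  (B) kg·m·s⁻²
  (C) N·m = kg·m·s⁻²·m = kg·m²·s⁻²  ← same
  (D) [kg·m²·s⁻³] / [s⁻²] = kg·m²·s⁻¹
  (E) N·m·s⁻¹ = kg·m·s⁻²·m·s⁻¹ = kg·m²·s⁻³
Only (C) matches kg·m²·s⁻².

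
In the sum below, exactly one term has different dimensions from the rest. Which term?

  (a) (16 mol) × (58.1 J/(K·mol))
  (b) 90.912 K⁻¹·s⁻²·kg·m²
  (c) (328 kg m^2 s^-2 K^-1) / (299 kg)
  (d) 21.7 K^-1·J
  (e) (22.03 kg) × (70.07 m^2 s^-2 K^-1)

(c)

Work out the base dimensions of each:
  (a) [mol] · [kg·m²·s⁻²·K⁻¹·mol⁻¹] = kg·m²·s⁻²·K⁻¹
  (b) kg·m²·s⁻²·K⁻¹
  (c) [kg·m²·s⁻²·K⁻¹] / [kg] = m²·s⁻²·K⁻¹
  (d) J·K⁻¹ = N·m·K⁻¹ = kg·m²·s⁻²·K⁻¹
  (e) [kg] · [m²·s⁻²·K⁻¹] = kg·m²·s⁻²·K⁻¹
All reduce to kg·m²·s⁻²·K⁻¹ except (c), which is m²·s⁻²·K⁻¹.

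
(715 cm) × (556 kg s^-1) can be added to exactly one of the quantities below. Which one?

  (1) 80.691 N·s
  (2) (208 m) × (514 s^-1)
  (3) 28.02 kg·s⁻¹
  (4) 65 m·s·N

(1)

Reference: [m] · [kg·s⁻¹] = kg·m·s⁻¹.
Each option:
  (1) N·s = kg·m·s⁻²·s = kg·m·s⁻¹  ← same
  (2) [m] · [s⁻¹] = m·s⁻¹
  (3) kg·s⁻¹
  (4) N·m·s = kg·m·s⁻²·m·s = kg·m²·s⁻¹
Only (1) matches kg·m·s⁻¹.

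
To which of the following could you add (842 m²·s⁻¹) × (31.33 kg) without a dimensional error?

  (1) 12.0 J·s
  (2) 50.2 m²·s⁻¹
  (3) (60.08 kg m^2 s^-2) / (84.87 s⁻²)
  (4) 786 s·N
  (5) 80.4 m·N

(1)

Reference: [m²·s⁻¹] · [kg] = kg·m²·s⁻¹.
Each option:
  (1) J·s = N·m·s = kg·m²·s⁻¹  ← same
  (2) m²·s⁻¹
  (3) [kg·m²·s⁻²] / [s⁻²] = kg·m²
  (4) N·s = kg·m·s⁻²·s = kg·m·s⁻¹
  (5) N·m = kg·m·s⁻²·m = kg·m²·s⁻²
Only (1) matches kg·m²·s⁻¹.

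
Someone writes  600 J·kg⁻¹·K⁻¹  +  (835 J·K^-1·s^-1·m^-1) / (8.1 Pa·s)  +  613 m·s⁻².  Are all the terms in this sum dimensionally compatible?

No

Work out the base dimensions of each:
  600 J·kg⁻¹·K⁻¹:  J·kg⁻¹·K⁻¹ = N·m·kg⁻¹·K⁻¹ = m²·s⁻²·K⁻¹
  (835 J·K^-1·s^-1·m^-1) / (8.1 Pa·s):  [kg·m·s⁻³·K⁻¹] / [kg·m⁻¹·s⁻¹] = m²·s⁻²·K⁻¹
  613 m·s⁻²:  m·s⁻²
The terms do not share a single dimension (m²·s⁻²·K⁻¹ vs m·s⁻²).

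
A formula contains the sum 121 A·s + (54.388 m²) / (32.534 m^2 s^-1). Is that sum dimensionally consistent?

No

Reduce each to base SI dimensions:
  121 A·s:  A·s = s·A
  (54.388 m²) / (32.534 m^2 s^-1):  [m²] / [m²·s⁻¹] = s
s·A ≠ s, so they cannot be added.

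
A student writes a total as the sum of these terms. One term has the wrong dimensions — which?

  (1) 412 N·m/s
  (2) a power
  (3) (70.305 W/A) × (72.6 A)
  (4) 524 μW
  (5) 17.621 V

(5)

In SI base units:
  (1) N·m·s⁻¹ = kg·m·s⁻²·m·s⁻¹ = kg·m²·s⁻³
  (2) [power] = kg·m²·s⁻³
  (3) [kg·m²·s⁻³·A⁻¹] · [A] = kg·m²·s⁻³
  (4) W = J·s⁻¹ = kg·m²·s⁻³
  (5) V = J·C⁻¹ = kg·m²·s⁻³·A⁻¹
All reduce to kg·m²·s⁻³ except (5), which is kg·m²·s⁻³·A⁻¹.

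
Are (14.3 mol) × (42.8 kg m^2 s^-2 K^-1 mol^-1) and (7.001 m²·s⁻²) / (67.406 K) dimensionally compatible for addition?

In SI base units:
  (14.3 mol) × (42.8 kg m^2 s^-2 K^-1 mol^-1):  [mol] · [kg·m²·s⁻²·K⁻¹·mol⁻¹] = kg·m²·s⁻²·K⁻¹
  (7.001 m²·s⁻²) / (67.406 K):  [m²·s⁻²] / [K] = m²·s⁻²·K⁻¹
kg·m²·s⁻²·K⁻¹ ≠ m²·s⁻²·K⁻¹, so they cannot be added.

No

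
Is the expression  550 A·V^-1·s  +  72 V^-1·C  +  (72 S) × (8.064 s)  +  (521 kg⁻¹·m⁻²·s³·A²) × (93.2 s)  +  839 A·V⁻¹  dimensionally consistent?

No

Expand each in SI base units:
  550 A·V^-1·s:  A·s·V⁻¹ = A·s·(J·C⁻¹)⁻¹ = kg⁻¹·m⁻²·s⁴·A²
  72 V^-1·C:  C·V⁻¹ = s·A·(J·C⁻¹)⁻¹ = kg⁻¹·m⁻²·s⁴·A²
  (72 S) × (8.064 s):  [kg⁻¹·m⁻²·s³·A²] · [s] = kg⁻¹·m⁻²·s⁴·A²
  (521 kg⁻¹·m⁻²·s³·A²) × (93.2 s):  [kg⁻¹·m⁻²·s³·A²] · [s] = kg⁻¹·m⁻²·s⁴·A²
  839 A·V⁻¹:  A·V⁻¹ = A·(J·C⁻¹)⁻¹ = kg⁻¹·m⁻²·s³·A²
The terms do not share a single dimension (kg⁻¹·m⁻²·s³·A² vs kg⁻¹·m⁻²·s⁴·A²).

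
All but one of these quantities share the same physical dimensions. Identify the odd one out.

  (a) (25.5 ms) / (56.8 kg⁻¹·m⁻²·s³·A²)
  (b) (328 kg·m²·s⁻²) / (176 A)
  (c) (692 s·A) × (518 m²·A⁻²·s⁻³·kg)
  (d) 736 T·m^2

Dimensions:
  (a) [s] / [kg⁻¹·m⁻²·s³·A²] = kg·m²·s⁻²·A⁻²
  (b) [kg·m²·s⁻²] / [A] = kg·m²·s⁻²·A⁻¹
  (c) [s·A] · [kg·m²·s⁻³·A⁻²] = kg·m²·s⁻²·A⁻¹
  (d) T·m² = Wb·m⁻²·m² = kg·m²·s⁻²·A⁻¹
All reduce to kg·m²·s⁻²·A⁻¹ except (a), which is kg·m²·s⁻²·A⁻².

(a)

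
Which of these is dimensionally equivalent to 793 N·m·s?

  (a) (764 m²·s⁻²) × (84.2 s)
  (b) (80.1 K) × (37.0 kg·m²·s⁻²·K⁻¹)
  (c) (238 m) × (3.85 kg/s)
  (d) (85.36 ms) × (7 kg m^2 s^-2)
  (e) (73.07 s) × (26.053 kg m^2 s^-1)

(d)

Reference: N·m·s = kg·m·s⁻²·m·s = kg·m²·s⁻¹.
Each option:
  (a) [m²·s⁻²] · [s] = m²·s⁻¹
  (b) [K] · [kg·m²·s⁻²·K⁻¹] = kg·m²·s⁻²
  (c) [m] · [kg·s⁻¹] = kg·m·s⁻¹
  (d) [s] · [kg·m²·s⁻²] = kg·m²·s⁻¹  ← same
  (e) [s] · [kg·m²·s⁻¹] = kg·m²
Only (d) matches kg·m²·s⁻¹.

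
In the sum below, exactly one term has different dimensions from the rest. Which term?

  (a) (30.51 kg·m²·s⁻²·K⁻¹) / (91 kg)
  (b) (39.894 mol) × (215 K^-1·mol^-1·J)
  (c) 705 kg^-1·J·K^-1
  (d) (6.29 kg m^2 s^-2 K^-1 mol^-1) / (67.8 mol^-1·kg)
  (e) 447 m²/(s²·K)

(b)

Dimensions:
  (a) [kg·m²·s⁻²·K⁻¹] / [kg] = m²·s⁻²·K⁻¹
  (b) [mol] · [kg·m²·s⁻²·K⁻¹·mol⁻¹] = kg·m²·s⁻²·K⁻¹
  (c) J·kg⁻¹·K⁻¹ = N·m·kg⁻¹·K⁻¹ = m²·s⁻²·K⁻¹
  (d) [kg·m²·s⁻²·K⁻¹·mol⁻¹] / [kg·mol⁻¹] = m²·s⁻²·K⁻¹
  (e) m²·s⁻²·K⁻¹
All reduce to m²·s⁻²·K⁻¹ except (b), which is kg·m²·s⁻²·K⁻¹.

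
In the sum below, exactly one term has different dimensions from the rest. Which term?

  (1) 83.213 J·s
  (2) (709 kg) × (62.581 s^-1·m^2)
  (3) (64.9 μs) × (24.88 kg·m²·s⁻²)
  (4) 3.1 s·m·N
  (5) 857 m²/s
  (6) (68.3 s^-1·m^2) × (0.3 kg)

Reduce each to base SI dimensions:
  (1) J·s = N·m·s = kg·m²·s⁻¹
  (2) [kg] · [m²·s⁻¹] = kg·m²·s⁻¹
  (3) [s] · [kg·m²·s⁻²] = kg·m²·s⁻¹
  (4) N·m·s = kg·m·s⁻²·m·s = kg·m²·s⁻¹
  (5) m²·s⁻¹
  (6) [m²·s⁻¹] · [kg] = kg·m²·s⁻¹
All reduce to kg·m²·s⁻¹ except (5), which is m²·s⁻¹.

(5)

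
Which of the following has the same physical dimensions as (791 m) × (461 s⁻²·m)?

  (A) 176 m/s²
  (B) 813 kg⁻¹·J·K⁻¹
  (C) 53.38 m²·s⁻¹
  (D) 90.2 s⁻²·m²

(D)

Reference: [m] · [m·s⁻²] = m²·s⁻².
Each option:
  (A) m·s⁻²
  (B) J·kg⁻¹·K⁻¹ = N·m·kg⁻¹·K⁻¹ = m²·s⁻²·K⁻¹
  (C) m²·s⁻¹
  (D) m²·s⁻²  ← same
Only (D) matches m²·s⁻².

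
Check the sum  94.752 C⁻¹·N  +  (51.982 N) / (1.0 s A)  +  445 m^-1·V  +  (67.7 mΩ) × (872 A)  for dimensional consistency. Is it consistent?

Work out the base dimensions of each:
  94.752 C⁻¹·N:  N·C⁻¹ = kg·m·s⁻²·(s·A)⁻¹ = kg·m·s⁻³·A⁻¹
  (51.982 N) / (1.0 s A):  [kg·m·s⁻²] / [s·A] = kg·m·s⁻³·A⁻¹
  445 m^-1·V:  V·m⁻¹ = J·C⁻¹·m⁻¹ = kg·m·s⁻³·A⁻¹
  (67.7 mΩ) × (872 A):  [kg·m²·s⁻³·A⁻²] · [A] = kg·m²·s⁻³·A⁻¹
The terms do not share a single dimension (kg·m²·s⁻³·A⁻¹ vs kg·m·s⁻³·A⁻¹).

No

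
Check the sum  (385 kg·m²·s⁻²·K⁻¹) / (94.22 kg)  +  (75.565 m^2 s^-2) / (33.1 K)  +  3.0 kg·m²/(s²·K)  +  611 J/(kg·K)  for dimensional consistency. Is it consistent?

In SI base units:
  (385 kg·m²·s⁻²·K⁻¹) / (94.22 kg):  [kg·m²·s⁻²·K⁻¹] / [kg] = m²·s⁻²·K⁻¹
  (75.565 m^2 s^-2) / (33.1 K):  [m²·s⁻²] / [K] = m²·s⁻²·K⁻¹
  3.0 kg·m²/(s²·K):  kg·m²·s⁻²·K⁻¹
  611 J/(kg·K):  J·kg⁻¹·K⁻¹ = N·m·kg⁻¹·K⁻¹ = m²·s⁻²·K⁻¹
The terms do not share a single dimension (kg·m²·s⁻²·K⁻¹ vs m²·s⁻²·K⁻¹).

No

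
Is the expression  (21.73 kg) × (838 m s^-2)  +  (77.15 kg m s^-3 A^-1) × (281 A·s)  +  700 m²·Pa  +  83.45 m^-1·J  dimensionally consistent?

Yes

Work out the base dimensions of each:
  (21.73 kg) × (838 m s^-2):  [kg] · [m·s⁻²] = kg·m·s⁻²
  (77.15 kg m s^-3 A^-1) × (281 A·s):  [kg·m·s⁻³·A⁻¹] · [s·A] = kg·m·s⁻²
  700 m²·Pa:  Pa·m² = N·m⁻²·m² = kg·m·s⁻²
  83.45 m^-1·J:  J·m⁻¹ = N·m·m⁻¹ = kg·m·s⁻²
Every term reduces to kg·m·s⁻².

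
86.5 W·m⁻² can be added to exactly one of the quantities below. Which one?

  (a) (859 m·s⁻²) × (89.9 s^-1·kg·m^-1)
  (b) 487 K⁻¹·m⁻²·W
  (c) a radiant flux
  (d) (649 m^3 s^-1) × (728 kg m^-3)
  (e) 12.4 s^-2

Reference: W·m⁻² = J·s⁻¹·m⁻² = kg·s⁻³.
Each option:
  (a) [m·s⁻²] · [kg·m⁻¹·s⁻¹] = kg·s⁻³  ← same
  (b) W·m⁻²·K⁻¹ = J·s⁻¹·m⁻²·K⁻¹ = kg·s⁻³·K⁻¹
  (c) [radiant flux] = kg·m²·s⁻³
  (d) [m³·s⁻¹] · [kg·m⁻³] = kg·s⁻¹
  (e) s⁻²
Only (a) matches kg·s⁻³.

(a)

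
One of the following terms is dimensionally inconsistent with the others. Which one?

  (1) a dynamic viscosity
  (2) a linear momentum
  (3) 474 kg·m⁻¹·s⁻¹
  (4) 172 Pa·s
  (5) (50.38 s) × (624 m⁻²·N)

(2)

Work out the base dimensions of each:
  (1) [dynamic viscosity] = kg·m⁻¹·s⁻¹
  (2) [linear momentum] = kg·m·s⁻¹
  (3) kg·m⁻¹·s⁻¹
  (4) Pa·s = N·m⁻²·s = kg·m⁻¹·s⁻¹
  (5) [s] · [kg·m⁻¹·s⁻²] = kg·m⁻¹·s⁻¹
All reduce to kg·m⁻¹·s⁻¹ except (2), which is kg·m·s⁻¹.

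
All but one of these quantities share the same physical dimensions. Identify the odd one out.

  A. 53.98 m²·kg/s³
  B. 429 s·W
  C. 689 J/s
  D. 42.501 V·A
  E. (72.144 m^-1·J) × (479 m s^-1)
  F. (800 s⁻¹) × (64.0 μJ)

Dimensions:
  A. kg·m²·s⁻³
  B. W·s = J·s⁻¹·s = kg·m²·s⁻²
  C. J·s⁻¹ = N·m·s⁻¹ = kg·m²·s⁻³
  D. V·A = J·C⁻¹·A = kg·m²·s⁻³
  E. [kg·m·s⁻²] · [m·s⁻¹] = kg·m²·s⁻³
  F. [s⁻¹] · [kg·m²·s⁻²] = kg·m²·s⁻³
All reduce to kg·m²·s⁻³ except B., which is kg·m²·s⁻².

B.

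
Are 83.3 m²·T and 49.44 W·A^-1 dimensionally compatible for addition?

In SI base units:
  83.3 m²·T:  T·m² = Wb·m⁻²·m² = kg·m²·s⁻²·A⁻¹
  49.44 W·A^-1:  W·A⁻¹ = J·s⁻¹·A⁻¹ = kg·m²·s⁻³·A⁻¹
kg·m²·s⁻²·A⁻¹ ≠ kg·m²·s⁻³·A⁻¹, so they cannot be added.

No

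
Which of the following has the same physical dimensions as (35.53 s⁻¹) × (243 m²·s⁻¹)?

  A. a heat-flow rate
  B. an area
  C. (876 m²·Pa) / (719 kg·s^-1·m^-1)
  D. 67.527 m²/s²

Reference: [s⁻¹] · [m²·s⁻¹] = m²·s⁻².
Each option:
  A. [heat-flow rate] = kg·m²·s⁻³
  B. [area] = m²
  C. [kg·m·s⁻²] / [kg·m⁻¹·s⁻¹] = m²·s⁻¹
  D. m²·s⁻²  ← same
Only D. matches m²·s⁻².

D.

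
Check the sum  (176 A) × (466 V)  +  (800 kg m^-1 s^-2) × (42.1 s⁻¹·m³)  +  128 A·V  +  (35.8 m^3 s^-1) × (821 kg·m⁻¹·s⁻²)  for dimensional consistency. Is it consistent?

Yes

Reduce each to base SI dimensions:
  (176 A) × (466 V):  [A] · [kg·m²·s⁻³·A⁻¹] = kg·m²·s⁻³
  (800 kg m^-1 s^-2) × (42.1 s⁻¹·m³):  [kg·m⁻¹·s⁻²] · [m³·s⁻¹] = kg·m²·s⁻³
  128 A·V:  V·A = J·C⁻¹·A = kg·m²·s⁻³
  (35.8 m^3 s^-1) × (821 kg·m⁻¹·s⁻²):  [m³·s⁻¹] · [kg·m⁻¹·s⁻²] = kg·m²·s⁻³
Every term reduces to kg·m²·s⁻³.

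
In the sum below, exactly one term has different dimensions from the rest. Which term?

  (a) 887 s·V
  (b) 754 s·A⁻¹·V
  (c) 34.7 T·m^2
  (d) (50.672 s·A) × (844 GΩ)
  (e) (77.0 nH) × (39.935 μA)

Expand each in SI base units:
  (a) V·s = J·C⁻¹·s = kg·m²·s⁻²·A⁻¹
  (b) V·s·A⁻¹ = J·C⁻¹·s·A⁻¹ = kg·m²·s⁻²·A⁻²
  (c) T·m² = Wb·m⁻²·m² = kg·m²·s⁻²·A⁻¹
  (d) [s·A] · [kg·m²·s⁻³·A⁻²] = kg·m²·s⁻²·A⁻¹
  (e) [kg·m²·s⁻²·A⁻²] · [A] = kg·m²·s⁻²·A⁻¹
All reduce to kg·m²·s⁻²·A⁻¹ except (b), which is kg·m²·s⁻²·A⁻².

(b)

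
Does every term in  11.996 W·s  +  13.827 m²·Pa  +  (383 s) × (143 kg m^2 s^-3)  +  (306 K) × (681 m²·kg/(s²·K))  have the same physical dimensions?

Work out the base dimensions of each:
  11.996 W·s:  W·s = J·s⁻¹·s = kg·m²·s⁻²
  13.827 m²·Pa:  Pa·m² = N·m⁻²·m² = kg·m·s⁻²
  (383 s) × (143 kg m^2 s^-3):  [s] · [kg·m²·s⁻³] = kg·m²·s⁻²
  (306 K) × (681 m²·kg/(s²·K)):  [K] · [kg·m²·s⁻²·K⁻¹] = kg·m²·s⁻²
The terms do not share a single dimension (kg·m²·s⁻² vs kg·m·s⁻²).

No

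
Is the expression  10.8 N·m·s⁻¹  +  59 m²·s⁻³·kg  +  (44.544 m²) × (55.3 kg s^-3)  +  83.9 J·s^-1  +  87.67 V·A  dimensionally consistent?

Work out the base dimensions of each:
  10.8 N·m·s⁻¹:  N·m·s⁻¹ = kg·m·s⁻²·m·s⁻¹ = kg·m²·s⁻³
  59 m²·s⁻³·kg:  kg·m²·s⁻³
  (44.544 m²) × (55.3 kg s^-3):  [m²] · [kg·s⁻³] = kg·m²·s⁻³
  83.9 J·s^-1:  J·s⁻¹ = N·m·s⁻¹ = kg·m²·s⁻³
  87.67 V·A:  V·A = J·C⁻¹·A = kg·m²·s⁻³
Every term reduces to kg·m²·s⁻³.

Yes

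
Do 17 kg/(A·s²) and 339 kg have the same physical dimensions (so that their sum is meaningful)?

Reduce each to base SI dimensions:
  17 kg/(A·s²):  kg·s⁻²·A⁻¹
  339 kg:  kg
kg·s⁻²·A⁻¹ ≠ kg, so they cannot be added.

No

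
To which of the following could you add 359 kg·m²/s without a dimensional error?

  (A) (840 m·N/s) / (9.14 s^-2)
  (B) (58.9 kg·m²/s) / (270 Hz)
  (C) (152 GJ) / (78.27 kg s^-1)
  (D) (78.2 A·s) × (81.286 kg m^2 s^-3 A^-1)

(A)

Reference: kg·m²·s⁻¹.
Each option:
  (A) [kg·m²·s⁻³] / [s⁻²] = kg·m²·s⁻¹  ← same
  (B) [kg·m²·s⁻¹] / [s⁻¹] = kg·m²
  (C) [kg·m²·s⁻²] / [kg·s⁻¹] = m²·s⁻¹
  (D) [s·A] · [kg·m²·s⁻³·A⁻¹] = kg·m²·s⁻²
Only (A) matches kg·m²·s⁻¹.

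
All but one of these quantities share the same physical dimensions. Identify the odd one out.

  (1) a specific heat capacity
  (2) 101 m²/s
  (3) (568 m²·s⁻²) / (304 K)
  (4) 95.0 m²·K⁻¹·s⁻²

(2)

Expand each in SI base units:
  (1) [specific heat capacity] = m²·s⁻²·K⁻¹
  (2) m²·s⁻¹
  (3) [m²·s⁻²] / [K] = m²·s⁻²·K⁻¹
  (4) m²·s⁻²·K⁻¹
All reduce to m²·s⁻²·K⁻¹ except (2), which is m²·s⁻¹.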